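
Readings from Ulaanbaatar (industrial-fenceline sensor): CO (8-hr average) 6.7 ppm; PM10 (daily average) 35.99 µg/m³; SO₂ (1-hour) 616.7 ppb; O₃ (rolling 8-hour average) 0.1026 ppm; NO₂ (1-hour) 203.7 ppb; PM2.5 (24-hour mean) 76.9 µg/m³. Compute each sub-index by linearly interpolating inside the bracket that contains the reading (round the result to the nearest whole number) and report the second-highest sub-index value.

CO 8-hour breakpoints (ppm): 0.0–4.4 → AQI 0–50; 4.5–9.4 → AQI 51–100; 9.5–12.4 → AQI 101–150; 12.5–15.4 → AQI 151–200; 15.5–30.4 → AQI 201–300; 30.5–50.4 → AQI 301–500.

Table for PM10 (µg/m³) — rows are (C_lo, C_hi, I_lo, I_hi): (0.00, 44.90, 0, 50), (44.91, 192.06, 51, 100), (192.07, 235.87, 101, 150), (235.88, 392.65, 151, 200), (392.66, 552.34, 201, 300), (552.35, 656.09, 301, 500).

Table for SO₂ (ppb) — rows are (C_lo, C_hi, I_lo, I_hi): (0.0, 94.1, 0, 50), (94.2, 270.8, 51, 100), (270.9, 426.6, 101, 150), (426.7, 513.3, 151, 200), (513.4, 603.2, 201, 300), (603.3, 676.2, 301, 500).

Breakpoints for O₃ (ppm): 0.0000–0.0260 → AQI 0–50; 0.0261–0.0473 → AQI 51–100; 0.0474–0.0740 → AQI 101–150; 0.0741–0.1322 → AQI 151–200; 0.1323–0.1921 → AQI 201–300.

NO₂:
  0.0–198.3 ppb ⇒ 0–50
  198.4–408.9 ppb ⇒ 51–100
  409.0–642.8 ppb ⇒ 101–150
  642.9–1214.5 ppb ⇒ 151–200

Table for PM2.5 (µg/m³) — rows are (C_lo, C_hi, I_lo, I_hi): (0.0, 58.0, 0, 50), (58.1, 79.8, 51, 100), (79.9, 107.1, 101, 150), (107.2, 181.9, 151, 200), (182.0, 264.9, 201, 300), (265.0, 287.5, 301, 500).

CO: 6.7 ∈ [4.5, 9.4] ↔ index [51, 100].
51 + (6.7−4.5)·(100−51)/(9.4−4.5) = 51 + 2.2·49/4.9 ≈ 73.00, so AQI = 73.
PM10: row 0.00–44.90 (AQI 0–50). (50−0)·(35.99−0.00)/(44.90−0.00) + 0 = 50·35.99/44.90 + 0 ≈ 40.08 → 40.
SO₂: 616.7 lies in 603.3–676.2, so I_lo=301, I_hi=500, C_lo=603.3, C_hi=676.2.
(500−301)/(676.2−603.3) × (616.7−603.3) + 301 = 199/72.9 × 13.4 + 301 ≈ 337.58 → 338.
O₃ 0.1026: bracket 0.0741–0.1322 → index 151–200; slope 49/0.0581, offset 0.0285.
AQI = 151 + 49/0.0581·0.0285 ≈ 175.04 ⇒ 175.
NO₂: 203.7 lies in 198.4–408.9, so I_lo=51, I_hi=100, C_lo=198.4, C_hi=408.9.
(100−51)/(408.9−198.4) × (203.7−198.4) + 51 = 49/210.5 × 5.3 + 51 ≈ 52.23 → 52.
PM2.5: 76.9 lies in 58.1–79.8, so I_lo=51, I_hi=100, C_lo=58.1, C_hi=79.8.
(100−51)/(79.8−58.1) × (76.9−58.1) + 51 = 49/21.7 × 18.8 + 51 ≈ 93.45 → 93.
Sub-indices: CO→73, PM10→40, SO₂→338, O₃→175, NO₂→52, PM2.5→93. Ranked high→low: 338, 175, 93, 73, 52, 40. Second-highest sub-index = 175.

175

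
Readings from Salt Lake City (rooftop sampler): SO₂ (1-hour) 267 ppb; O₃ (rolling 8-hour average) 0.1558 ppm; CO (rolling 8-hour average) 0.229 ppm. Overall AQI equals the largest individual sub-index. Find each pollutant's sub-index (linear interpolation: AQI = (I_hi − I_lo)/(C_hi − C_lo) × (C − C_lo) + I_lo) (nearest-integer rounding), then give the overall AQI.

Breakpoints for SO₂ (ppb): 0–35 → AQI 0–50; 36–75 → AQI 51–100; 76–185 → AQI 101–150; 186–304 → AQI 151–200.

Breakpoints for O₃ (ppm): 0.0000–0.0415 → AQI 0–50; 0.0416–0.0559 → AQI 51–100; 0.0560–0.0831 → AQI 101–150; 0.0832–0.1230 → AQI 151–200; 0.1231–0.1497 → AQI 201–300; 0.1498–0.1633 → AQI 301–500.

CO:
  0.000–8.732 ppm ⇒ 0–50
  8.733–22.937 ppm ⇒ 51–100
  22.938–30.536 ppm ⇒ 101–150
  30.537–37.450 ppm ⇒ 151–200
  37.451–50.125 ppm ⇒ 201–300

SO₂: 267 lies in 186–304, so I_lo=151, I_hi=200, C_lo=186, C_hi=304.
(200−151)/(304−186) × (267−186) + 151 = 49/118 × 81 + 151 ≈ 184.64 → 185.
O₃: row 0.1498–0.1633 (AQI 301–500). (500−301)·(0.1558−0.1498)/(0.1633−0.1498) + 301 = 199·0.0060/0.0135 + 301 ≈ 389.44 → 389.
CO: 0.229 lies in 0.000–8.732, so I_lo=0, I_hi=50, C_lo=0.000, C_hi=8.732.
(50−0)/(8.732−0.000) × (0.229−0.000) + 0 = 50/8.732 × 0.229 + 0 ≈ 1.31 → 1.
Sub-indices: SO₂→185, O₃→389, CO→1. Overall AQI = max = 389; dominant pollutant is O₃.

389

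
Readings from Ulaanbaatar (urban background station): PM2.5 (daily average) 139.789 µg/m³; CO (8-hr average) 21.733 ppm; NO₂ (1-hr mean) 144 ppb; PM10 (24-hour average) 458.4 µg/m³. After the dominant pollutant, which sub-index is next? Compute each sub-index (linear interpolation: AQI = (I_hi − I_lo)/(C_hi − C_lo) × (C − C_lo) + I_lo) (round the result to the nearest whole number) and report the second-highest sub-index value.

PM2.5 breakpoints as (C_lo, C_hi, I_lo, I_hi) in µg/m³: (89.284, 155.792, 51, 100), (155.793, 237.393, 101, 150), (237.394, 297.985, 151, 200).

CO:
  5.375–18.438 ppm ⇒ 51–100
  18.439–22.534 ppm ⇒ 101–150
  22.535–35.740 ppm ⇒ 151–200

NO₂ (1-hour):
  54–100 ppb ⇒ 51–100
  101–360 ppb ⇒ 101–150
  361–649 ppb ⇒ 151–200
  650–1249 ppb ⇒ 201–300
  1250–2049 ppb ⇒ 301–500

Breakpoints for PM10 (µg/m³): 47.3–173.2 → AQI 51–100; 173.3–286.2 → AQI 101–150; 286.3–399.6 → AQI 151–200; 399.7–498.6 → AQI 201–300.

PM2.5: 139.789 lies in 89.284–155.792, so I_lo=51, I_hi=100, C_lo=89.284, C_hi=155.792.
(100−51)/(155.792−89.284) × (139.789−89.284) + 51 = 49/66.508 × 50.505 + 51 ≈ 88.21 → 88.
CO: 21.733 ∈ [18.439, 22.534] ↔ index [101, 150].
101 + (21.733−18.439)·(150−101)/(22.534−18.439) = 101 + 3.294·49/4.095 ≈ 140.42, so AQI = 140.
NO₂: 144 ∈ [101, 360] ↔ index [101, 150].
101 + (144−101)·(150−101)/(360−101) = 101 + 43·49/259 ≈ 109.14, so AQI = 109.
PM10: 458.4 lies in 399.7–498.6, so I_lo=201, I_hi=300, C_lo=399.7, C_hi=498.6.
(300−201)/(498.6−399.7) × (458.4−399.7) + 201 = 99/98.9 × 58.7 + 201 ≈ 259.76 → 260.
Sub-indices: PM2.5→88, CO→140, NO₂→109, PM10→260. Ranked high→low: 260, 140, 109, 88. Second-highest sub-index = 140.

140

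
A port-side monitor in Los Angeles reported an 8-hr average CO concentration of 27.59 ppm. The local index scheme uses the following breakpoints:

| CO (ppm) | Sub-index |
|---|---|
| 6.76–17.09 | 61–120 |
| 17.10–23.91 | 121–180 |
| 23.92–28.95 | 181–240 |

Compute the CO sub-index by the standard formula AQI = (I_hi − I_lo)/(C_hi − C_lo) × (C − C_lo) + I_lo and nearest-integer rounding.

224

CO: 27.59 lies in 23.92–28.95, so I_lo=181, I_hi=240, C_lo=23.92, C_hi=28.95.
(240−181)/(28.95−23.92) × (27.59−23.92) + 181 = 59/5.03 × 3.67 + 181 ≈ 224.05 → 224.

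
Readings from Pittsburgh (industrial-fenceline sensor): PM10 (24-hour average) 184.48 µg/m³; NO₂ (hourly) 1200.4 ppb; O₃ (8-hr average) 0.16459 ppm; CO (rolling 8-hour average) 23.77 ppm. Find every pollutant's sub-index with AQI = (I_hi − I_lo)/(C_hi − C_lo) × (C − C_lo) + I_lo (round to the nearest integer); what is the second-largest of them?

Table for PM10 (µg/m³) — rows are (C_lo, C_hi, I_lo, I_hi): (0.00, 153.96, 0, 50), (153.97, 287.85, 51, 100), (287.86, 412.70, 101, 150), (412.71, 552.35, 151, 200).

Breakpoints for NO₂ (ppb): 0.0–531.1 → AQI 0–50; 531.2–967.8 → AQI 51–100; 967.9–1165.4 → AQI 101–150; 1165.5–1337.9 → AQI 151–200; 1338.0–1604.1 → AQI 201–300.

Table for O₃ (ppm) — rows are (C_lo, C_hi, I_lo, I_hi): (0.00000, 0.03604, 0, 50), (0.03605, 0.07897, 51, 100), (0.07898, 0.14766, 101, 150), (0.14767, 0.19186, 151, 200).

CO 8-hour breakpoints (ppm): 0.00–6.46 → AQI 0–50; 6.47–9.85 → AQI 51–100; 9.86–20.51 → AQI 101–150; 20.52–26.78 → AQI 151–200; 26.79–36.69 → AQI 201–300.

PM10: 184.48 ∈ [153.97, 287.85] ↔ index [51, 100].
51 + (184.48−153.97)·(100−51)/(287.85−153.97) = 51 + 30.51·49/133.88 ≈ 62.17, so AQI = 62.
NO₂ 1200.4: bracket 1165.5–1337.9 → index 151–200; slope 49/172.4, offset 34.9.
AQI = 151 + 49/172.4·34.9 ≈ 160.92 ⇒ 161.
O₃ 0.16459: bracket 0.14767–0.19186 → index 151–200; slope 49/0.04419, offset 0.01692.
AQI = 151 + 49/0.04419·0.01692 ≈ 169.76 ⇒ 170.
CO: 23.77 lies in 20.52–26.78, so I_lo=151, I_hi=200, C_lo=20.52, C_hi=26.78.
(200−151)/(26.78−20.52) × (23.77−20.52) + 151 = 49/6.26 × 3.25 + 151 ≈ 176.44 → 176.
Sub-indices: PM10→62, NO₂→161, O₃→170, CO→176. Ranked high→low: 176, 170, 161, 62. Second-highest sub-index = 170.

170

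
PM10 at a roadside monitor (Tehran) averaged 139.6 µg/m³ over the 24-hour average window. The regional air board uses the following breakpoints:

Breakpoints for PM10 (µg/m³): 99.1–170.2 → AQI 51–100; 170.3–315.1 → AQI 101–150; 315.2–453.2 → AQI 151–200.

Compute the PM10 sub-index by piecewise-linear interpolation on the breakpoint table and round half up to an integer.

PM10 139.6: bracket 99.1–170.2 → index 51–100; slope 49/71.1, offset 40.5.
AQI = 51 + 49/71.1·40.5 ≈ 78.91 ⇒ 79.

79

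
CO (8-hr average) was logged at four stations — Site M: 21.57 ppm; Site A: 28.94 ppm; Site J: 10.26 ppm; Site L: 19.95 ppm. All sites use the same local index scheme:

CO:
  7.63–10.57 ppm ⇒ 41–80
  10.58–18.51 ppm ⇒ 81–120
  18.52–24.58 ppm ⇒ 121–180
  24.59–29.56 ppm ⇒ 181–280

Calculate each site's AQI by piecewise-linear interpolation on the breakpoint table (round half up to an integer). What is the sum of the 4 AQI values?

Site M 21.57: bracket 18.52–24.58 → index 121–180; slope 59/6.06, offset 3.05.
AQI = 121 + 59/6.06·3.05 ≈ 150.69 ⇒ 151.
Site A: row 24.59–29.56 (AQI 181–280). (280−181)·(28.94−24.59)/(29.56−24.59) + 181 = 99·4.35/4.97 + 181 ≈ 267.65 → 268.
Site J: 10.26 ∈ [7.63, 10.57] ↔ index [41, 80].
41 + (10.26−7.63)·(80−41)/(10.57−7.63) = 41 + 2.63·39/2.94 ≈ 75.89, so AQI = 76.
Site L 19.95: bracket 18.52–24.58 → index 121–180; slope 59/6.06, offset 1.43.
AQI = 121 + 59/6.06·1.43 ≈ 134.92 ⇒ 135.
AQIs: Site M=151, Site A=268, Site J=76, Site L=135. Sum = 151 + 268 + 76 + 135 = 630.

630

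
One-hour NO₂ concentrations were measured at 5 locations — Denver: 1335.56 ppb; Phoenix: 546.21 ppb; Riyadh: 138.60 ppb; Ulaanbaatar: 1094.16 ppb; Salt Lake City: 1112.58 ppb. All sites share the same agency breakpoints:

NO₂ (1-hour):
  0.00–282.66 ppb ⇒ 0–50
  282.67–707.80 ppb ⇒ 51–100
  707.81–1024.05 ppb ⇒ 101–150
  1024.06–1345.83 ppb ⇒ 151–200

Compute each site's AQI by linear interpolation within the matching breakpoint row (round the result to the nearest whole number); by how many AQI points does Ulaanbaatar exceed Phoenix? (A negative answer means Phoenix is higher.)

Denver 1335.56: bracket 1024.06–1345.83 → index 151–200; slope 49/321.77, offset 311.50.
AQI = 151 + 49/321.77·311.50 ≈ 198.44 ⇒ 198.
Phoenix: row 282.67–707.80 (AQI 51–100). (100−51)·(546.21−282.67)/(707.80−282.67) + 51 = 49·263.54/425.13 + 51 ≈ 81.38 → 81.
Riyadh: 138.60 ∈ [0.00, 282.66] ↔ index [0, 50].
0 + (138.60−0.00)·(50−0)/(282.66−0.00) = 0 + 138.60·50/282.66 ≈ 24.52, so AQI = 25.
Ulaanbaatar: 1094.16 ∈ [1024.06, 1345.83] ↔ index [151, 200].
151 + (1094.16−1024.06)·(200−151)/(1345.83−1024.06) = 151 + 70.10·49/321.77 ≈ 161.68, so AQI = 162.
Salt Lake City 1112.58: bracket 1024.06–1345.83 → index 151–200; slope 49/321.77, offset 88.52.
AQI = 151 + 49/321.77·88.52 ≈ 164.48 ⇒ 164.
AQIs: Denver=198, Phoenix=81, Riyadh=25, Ulaanbaatar=162, Salt Lake City=164. Ulaanbaatar (162) − Phoenix (81) = 81.

81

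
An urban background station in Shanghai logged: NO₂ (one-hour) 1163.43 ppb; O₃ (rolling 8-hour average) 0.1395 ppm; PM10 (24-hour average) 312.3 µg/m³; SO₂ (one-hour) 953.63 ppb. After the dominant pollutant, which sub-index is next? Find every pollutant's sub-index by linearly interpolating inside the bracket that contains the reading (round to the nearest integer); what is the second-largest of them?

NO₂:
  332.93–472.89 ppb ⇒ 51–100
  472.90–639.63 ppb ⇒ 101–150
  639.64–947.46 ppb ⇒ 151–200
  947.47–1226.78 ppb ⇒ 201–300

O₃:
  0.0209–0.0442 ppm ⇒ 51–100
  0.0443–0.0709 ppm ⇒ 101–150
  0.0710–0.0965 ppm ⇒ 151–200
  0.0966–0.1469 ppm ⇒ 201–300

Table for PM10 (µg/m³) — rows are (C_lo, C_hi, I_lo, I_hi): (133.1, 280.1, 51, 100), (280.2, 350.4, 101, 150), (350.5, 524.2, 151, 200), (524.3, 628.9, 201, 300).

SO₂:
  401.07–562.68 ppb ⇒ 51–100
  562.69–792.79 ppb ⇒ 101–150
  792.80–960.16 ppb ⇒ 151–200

278

NO₂ 1163.43: bracket 947.47–1226.78 → index 201–300; slope 99/279.31, offset 215.96.
AQI = 201 + 99/279.31·215.96 ≈ 277.55 ⇒ 278.
O₃: 0.1395 lies in 0.0966–0.1469, so I_lo=201, I_hi=300, C_lo=0.0966, C_hi=0.1469.
(300−201)/(0.1469−0.0966) × (0.1395−0.0966) + 201 = 99/0.0503 × 0.0429 + 201 ≈ 285.44 → 285.
PM10 312.3: bracket 280.2–350.4 → index 101–150; slope 49/70.2, offset 32.1.
AQI = 101 + 49/70.2·32.1 ≈ 123.41 ⇒ 123.
SO₂: 953.63 lies in 792.80–960.16, so I_lo=151, I_hi=200, C_lo=792.80, C_hi=960.16.
(200−151)/(960.16−792.80) × (953.63−792.80) + 151 = 49/167.36 × 160.83 + 151 ≈ 198.09 → 198.
Sub-indices: NO₂→278, O₃→285, PM10→123, SO₂→198. Ranked high→low: 285, 278, 198, 123. Second-highest sub-index = 278.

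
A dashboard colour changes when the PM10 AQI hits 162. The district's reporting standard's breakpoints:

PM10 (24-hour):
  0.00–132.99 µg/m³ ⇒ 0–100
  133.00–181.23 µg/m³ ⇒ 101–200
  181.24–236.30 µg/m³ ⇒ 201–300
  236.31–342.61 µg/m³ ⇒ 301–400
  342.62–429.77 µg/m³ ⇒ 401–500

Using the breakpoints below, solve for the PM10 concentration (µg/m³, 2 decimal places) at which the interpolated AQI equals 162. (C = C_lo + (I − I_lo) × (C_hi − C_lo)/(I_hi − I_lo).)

162.72

AQI 162 lies in the 101–200 band, which corresponds to 133.00–181.23 µg/m³.
C = 133.00 + (162−101)×(181.23−133.00)/(200−101) = 133.00 + 61×48.23/99 ≈ 162.7175 µg/m³ → 162.72 µg/m³ to 2 dp.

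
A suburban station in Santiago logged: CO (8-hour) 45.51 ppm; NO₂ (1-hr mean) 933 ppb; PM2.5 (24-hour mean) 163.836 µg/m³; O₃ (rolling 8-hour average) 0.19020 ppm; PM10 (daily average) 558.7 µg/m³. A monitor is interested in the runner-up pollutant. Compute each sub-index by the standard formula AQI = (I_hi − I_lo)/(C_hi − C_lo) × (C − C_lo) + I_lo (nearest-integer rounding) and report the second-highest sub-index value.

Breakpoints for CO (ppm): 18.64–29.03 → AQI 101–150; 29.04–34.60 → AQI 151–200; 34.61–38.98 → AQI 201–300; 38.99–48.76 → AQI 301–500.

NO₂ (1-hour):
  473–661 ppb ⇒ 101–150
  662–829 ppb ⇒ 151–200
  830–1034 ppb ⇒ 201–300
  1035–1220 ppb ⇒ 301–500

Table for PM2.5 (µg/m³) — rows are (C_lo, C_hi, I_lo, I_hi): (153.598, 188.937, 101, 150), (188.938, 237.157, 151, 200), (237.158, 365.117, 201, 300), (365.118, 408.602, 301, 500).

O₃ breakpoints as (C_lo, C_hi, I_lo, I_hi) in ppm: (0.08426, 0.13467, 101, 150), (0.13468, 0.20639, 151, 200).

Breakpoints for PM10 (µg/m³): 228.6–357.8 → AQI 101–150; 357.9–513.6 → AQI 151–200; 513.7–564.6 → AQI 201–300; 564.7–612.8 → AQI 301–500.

289

CO 45.51: bracket 38.99–48.76 → index 301–500; slope 199/9.77, offset 6.52.
AQI = 301 + 199/9.77·6.52 ≈ 433.80 ⇒ 434.
NO₂ 933: bracket 830–1034 → index 201–300; slope 99/204, offset 103.
AQI = 201 + 99/204·103 ≈ 250.99 ⇒ 251.
PM2.5: row 153.598–188.937 (AQI 101–150). (150−101)·(163.836−153.598)/(188.937−153.598) + 101 = 49·10.238/35.339 + 101 ≈ 115.20 → 115.
O₃ 0.19020: bracket 0.13468–0.20639 → index 151–200; slope 49/0.07171, offset 0.05552.
AQI = 151 + 49/0.07171·0.05552 ≈ 188.94 ⇒ 189.
PM10: 558.7 lies in 513.7–564.6, so I_lo=201, I_hi=300, C_lo=513.7, C_hi=564.6.
(300−201)/(564.6−513.7) × (558.7−513.7) + 201 = 99/50.9 × 45.0 + 201 ≈ 288.52 → 289.
Sub-indices: CO→434, NO₂→251, PM2.5→115, O₃→189, PM10→289. Ranked high→low: 434, 289, 251, 189, 115. Second-highest sub-index = 289.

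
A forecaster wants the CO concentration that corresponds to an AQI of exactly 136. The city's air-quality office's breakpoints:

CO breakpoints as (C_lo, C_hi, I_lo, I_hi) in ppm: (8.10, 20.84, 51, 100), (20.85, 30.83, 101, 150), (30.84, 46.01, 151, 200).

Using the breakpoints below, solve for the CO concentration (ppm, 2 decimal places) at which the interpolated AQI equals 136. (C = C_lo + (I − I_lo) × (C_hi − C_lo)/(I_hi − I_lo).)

AQI 136 lies in the 101–150 band, which corresponds to 20.85–30.83 ppm.
C = 20.85 + (136−101)×(30.83−20.85)/(150−101) = 20.85 + 35×9.98/49 ≈ 27.9786 ppm → 27.98 ppm to 2 dp.

27.98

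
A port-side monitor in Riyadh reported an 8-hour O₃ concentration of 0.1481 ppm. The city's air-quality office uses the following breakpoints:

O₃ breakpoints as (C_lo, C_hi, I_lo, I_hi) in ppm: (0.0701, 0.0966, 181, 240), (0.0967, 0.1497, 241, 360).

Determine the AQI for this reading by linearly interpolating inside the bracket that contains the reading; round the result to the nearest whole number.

O₃: row 0.0967–0.1497 (AQI 241–360). (360−241)·(0.1481−0.0967)/(0.1497−0.0967) + 241 = 119·0.0514/0.0530 + 241 ≈ 356.41 → 356.

356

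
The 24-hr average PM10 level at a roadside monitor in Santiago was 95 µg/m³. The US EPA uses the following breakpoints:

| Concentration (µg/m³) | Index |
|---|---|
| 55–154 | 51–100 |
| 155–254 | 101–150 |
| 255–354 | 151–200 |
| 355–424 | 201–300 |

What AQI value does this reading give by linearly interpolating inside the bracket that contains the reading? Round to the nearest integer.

PM10: 95 ∈ [55, 154] ↔ index [51, 100].
51 + (95−55)·(100−51)/(154−55) = 51 + 40·49/99 ≈ 70.80, so AQI = 71.

71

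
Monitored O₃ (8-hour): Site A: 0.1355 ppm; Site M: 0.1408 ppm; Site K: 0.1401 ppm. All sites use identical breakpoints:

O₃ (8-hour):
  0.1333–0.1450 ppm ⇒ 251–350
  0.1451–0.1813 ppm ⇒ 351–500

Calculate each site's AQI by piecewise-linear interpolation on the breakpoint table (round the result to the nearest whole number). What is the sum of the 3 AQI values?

893

Site A: row 0.1333–0.1450 (AQI 251–350). (350−251)·(0.1355−0.1333)/(0.1450−0.1333) + 251 = 99·0.0022/0.0117 + 251 ≈ 269.62 → 270.
Site M: 0.1408 lies in 0.1333–0.1450, so I_lo=251, I_hi=350, C_lo=0.1333, C_hi=0.1450.
(350−251)/(0.1450−0.1333) × (0.1408−0.1333) + 251 = 99/0.0117 × 0.0075 + 251 ≈ 314.46 → 314.
Site K 0.1401: bracket 0.1333–0.1450 → index 251–350; slope 99/0.0117, offset 0.0068.
AQI = 251 + 99/0.0117·0.0068 ≈ 308.54 ⇒ 309.
AQIs: Site A=270, Site M=314, Site K=309. Sum = 270 + 314 + 309 = 893.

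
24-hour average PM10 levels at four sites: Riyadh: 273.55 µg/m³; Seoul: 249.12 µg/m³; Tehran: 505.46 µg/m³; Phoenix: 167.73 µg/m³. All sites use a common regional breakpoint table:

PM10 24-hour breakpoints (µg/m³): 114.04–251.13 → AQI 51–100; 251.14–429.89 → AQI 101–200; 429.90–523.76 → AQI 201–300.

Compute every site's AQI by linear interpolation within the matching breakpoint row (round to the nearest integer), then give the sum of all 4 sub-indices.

Riyadh: row 251.14–429.89 (AQI 101–200). (200−101)·(273.55−251.14)/(429.89−251.14) + 101 = 99·22.41/178.75 + 101 ≈ 113.41 → 113.
Seoul: row 114.04–251.13 (AQI 51–100). (100−51)·(249.12−114.04)/(251.13−114.04) + 51 = 49·135.08/137.09 + 51 ≈ 99.28 → 99.
Tehran 505.46: bracket 429.90–523.76 → index 201–300; slope 99/93.86, offset 75.56.
AQI = 201 + 99/93.86·75.56 ≈ 280.70 ⇒ 281.
Phoenix: 167.73 ∈ [114.04, 251.13] ↔ index [51, 100].
51 + (167.73−114.04)·(100−51)/(251.13−114.04) = 51 + 53.69·49/137.09 ≈ 70.19, so AQI = 70.
AQIs: Riyadh=113, Seoul=99, Tehran=281, Phoenix=70. Sum = 113 + 99 + 281 + 70 = 563.

563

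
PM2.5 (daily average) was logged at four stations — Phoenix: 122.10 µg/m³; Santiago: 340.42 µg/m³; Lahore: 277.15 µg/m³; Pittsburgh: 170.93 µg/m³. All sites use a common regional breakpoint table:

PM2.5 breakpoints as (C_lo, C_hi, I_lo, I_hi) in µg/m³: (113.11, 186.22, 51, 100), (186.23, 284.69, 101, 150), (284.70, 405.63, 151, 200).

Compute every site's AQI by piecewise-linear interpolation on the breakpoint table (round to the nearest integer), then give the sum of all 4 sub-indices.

Phoenix: 122.10 ∈ [113.11, 186.22] ↔ index [51, 100].
51 + (122.10−113.11)·(100−51)/(186.22−113.11) = 51 + 8.99·49/73.11 ≈ 57.03, so AQI = 57.
Santiago: 340.42 ∈ [284.70, 405.63] ↔ index [151, 200].
151 + (340.42−284.70)·(200−151)/(405.63−284.70) = 151 + 55.72·49/120.93 ≈ 173.58, so AQI = 174.
Lahore: 277.15 ∈ [186.23, 284.69] ↔ index [101, 150].
101 + (277.15−186.23)·(150−101)/(284.69−186.23) = 101 + 90.92·49/98.46 ≈ 146.25, so AQI = 146.
Pittsburgh: 170.93 lies in 113.11–186.22, so I_lo=51, I_hi=100, C_lo=113.11, C_hi=186.22.
(100−51)/(186.22−113.11) × (170.93−113.11) + 51 = 49/73.11 × 57.82 + 51 ≈ 89.75 → 90.
AQIs: Phoenix=57, Santiago=174, Lahore=146, Pittsburgh=90. Sum = 57 + 174 + 146 + 90 = 467.

467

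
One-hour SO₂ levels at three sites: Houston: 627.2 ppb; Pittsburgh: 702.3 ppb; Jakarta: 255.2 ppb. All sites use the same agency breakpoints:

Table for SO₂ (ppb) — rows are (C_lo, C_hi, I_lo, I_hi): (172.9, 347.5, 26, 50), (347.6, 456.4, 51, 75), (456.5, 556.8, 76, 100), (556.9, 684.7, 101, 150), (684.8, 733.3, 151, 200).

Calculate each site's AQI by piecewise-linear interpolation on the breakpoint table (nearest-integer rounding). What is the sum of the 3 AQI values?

Houston: row 556.9–684.7 (AQI 101–150). (150−101)·(627.2−556.9)/(684.7−556.9) + 101 = 49·70.3/127.8 + 101 ≈ 127.95 → 128.
Pittsburgh: 702.3 ∈ [684.8, 733.3] ↔ index [151, 200].
151 + (702.3−684.8)·(200−151)/(733.3−684.8) = 151 + 17.5·49/48.5 ≈ 168.68, so AQI = 169.
Jakarta: row 172.9–347.5 (AQI 26–50). (50−26)·(255.2−172.9)/(347.5−172.9) + 26 = 24·82.3/174.6 + 26 ≈ 37.31 → 37.
AQIs: Houston=128, Pittsburgh=169, Jakarta=37. Sum = 128 + 169 + 37 = 334.

334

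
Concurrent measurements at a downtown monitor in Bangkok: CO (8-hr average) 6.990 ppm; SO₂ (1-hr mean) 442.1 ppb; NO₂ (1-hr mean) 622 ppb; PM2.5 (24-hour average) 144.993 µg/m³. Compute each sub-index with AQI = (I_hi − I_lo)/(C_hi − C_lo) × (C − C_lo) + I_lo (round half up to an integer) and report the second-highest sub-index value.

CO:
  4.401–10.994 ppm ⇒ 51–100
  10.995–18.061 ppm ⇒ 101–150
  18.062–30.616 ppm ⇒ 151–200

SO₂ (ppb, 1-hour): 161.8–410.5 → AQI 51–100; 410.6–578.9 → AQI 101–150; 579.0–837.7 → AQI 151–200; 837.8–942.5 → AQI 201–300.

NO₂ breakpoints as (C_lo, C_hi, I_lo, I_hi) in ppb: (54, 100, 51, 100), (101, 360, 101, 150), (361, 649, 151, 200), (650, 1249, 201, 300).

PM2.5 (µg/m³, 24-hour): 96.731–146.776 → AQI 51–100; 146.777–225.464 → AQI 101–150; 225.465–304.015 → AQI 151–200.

110

CO 6.990: bracket 4.401–10.994 → index 51–100; slope 49/6.593, offset 2.589.
AQI = 51 + 49/6.593·2.589 ≈ 70.24 ⇒ 70.
SO₂: row 410.6–578.9 (AQI 101–150). (150−101)·(442.1−410.6)/(578.9−410.6) + 101 = 49·31.5/168.3 + 101 ≈ 110.17 → 110.
NO₂: row 361–649 (AQI 151–200). (200−151)·(622−361)/(649−361) + 151 = 49·261/288 + 151 ≈ 195.41 → 195.
PM2.5: row 96.731–146.776 (AQI 51–100). (100−51)·(144.993−96.731)/(146.776−96.731) + 51 = 49·48.262/50.045 + 51 ≈ 98.25 → 98.
Sub-indices: CO→70, SO₂→110, NO₂→195, PM2.5→98. Ranked high→low: 195, 110, 98, 70. Second-highest sub-index = 110.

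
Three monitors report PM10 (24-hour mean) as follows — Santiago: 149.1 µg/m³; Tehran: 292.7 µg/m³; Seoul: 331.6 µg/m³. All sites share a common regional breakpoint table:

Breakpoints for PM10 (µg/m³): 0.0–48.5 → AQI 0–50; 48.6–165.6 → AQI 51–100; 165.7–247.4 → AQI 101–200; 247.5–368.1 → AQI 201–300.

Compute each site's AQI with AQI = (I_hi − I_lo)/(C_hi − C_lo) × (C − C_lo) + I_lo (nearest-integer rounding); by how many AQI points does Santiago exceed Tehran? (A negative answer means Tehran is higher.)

-145

Santiago: 149.1 lies in 48.6–165.6, so I_lo=51, I_hi=100, C_lo=48.6, C_hi=165.6.
(100−51)/(165.6−48.6) × (149.1−48.6) + 51 = 49/117.0 × 100.5 + 51 ≈ 93.09 → 93.
Tehran 292.7: bracket 247.5–368.1 → index 201–300; slope 99/120.6, offset 45.2.
AQI = 201 + 99/120.6·45.2 ≈ 238.10 ⇒ 238.
Seoul 331.6: bracket 247.5–368.1 → index 201–300; slope 99/120.6, offset 84.1.
AQI = 201 + 99/120.6·84.1 ≈ 270.04 ⇒ 270.
AQIs: Santiago=93, Tehran=238, Seoul=270. Santiago (93) − Tehran (238) = -145.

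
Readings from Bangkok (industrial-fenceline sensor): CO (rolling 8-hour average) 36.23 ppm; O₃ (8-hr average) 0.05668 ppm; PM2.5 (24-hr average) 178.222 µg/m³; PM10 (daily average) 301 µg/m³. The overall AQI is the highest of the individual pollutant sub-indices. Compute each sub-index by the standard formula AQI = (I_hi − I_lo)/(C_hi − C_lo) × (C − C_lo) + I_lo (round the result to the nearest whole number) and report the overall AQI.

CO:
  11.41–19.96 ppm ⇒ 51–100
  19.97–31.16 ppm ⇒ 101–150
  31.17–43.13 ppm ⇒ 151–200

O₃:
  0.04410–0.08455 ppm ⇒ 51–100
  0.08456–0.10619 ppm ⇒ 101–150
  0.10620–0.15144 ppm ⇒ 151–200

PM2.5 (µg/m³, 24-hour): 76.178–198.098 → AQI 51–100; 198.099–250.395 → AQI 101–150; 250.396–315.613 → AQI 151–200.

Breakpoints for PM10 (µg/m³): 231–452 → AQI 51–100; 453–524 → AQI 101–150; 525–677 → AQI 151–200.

CO 36.23: bracket 31.17–43.13 → index 151–200; slope 49/11.96, offset 5.06.
AQI = 151 + 49/11.96·5.06 ≈ 171.73 ⇒ 172.
O₃ 0.05668: bracket 0.04410–0.08455 → index 51–100; slope 49/0.04045, offset 0.01258.
AQI = 51 + 49/0.04045·0.01258 ≈ 66.24 ⇒ 66.
PM2.5 178.222: bracket 76.178–198.098 → index 51–100; slope 49/121.920, offset 102.044.
AQI = 51 + 49/121.920·102.044 ≈ 92.01 ⇒ 92.
PM10: row 231–452 (AQI 51–100). (100−51)·(301−231)/(452−231) + 51 = 49·70/221 + 51 ≈ 66.52 → 67.
Sub-indices: CO→172, O₃→66, PM2.5→92, PM10→67. Overall AQI = max = 172; dominant pollutant is CO.

172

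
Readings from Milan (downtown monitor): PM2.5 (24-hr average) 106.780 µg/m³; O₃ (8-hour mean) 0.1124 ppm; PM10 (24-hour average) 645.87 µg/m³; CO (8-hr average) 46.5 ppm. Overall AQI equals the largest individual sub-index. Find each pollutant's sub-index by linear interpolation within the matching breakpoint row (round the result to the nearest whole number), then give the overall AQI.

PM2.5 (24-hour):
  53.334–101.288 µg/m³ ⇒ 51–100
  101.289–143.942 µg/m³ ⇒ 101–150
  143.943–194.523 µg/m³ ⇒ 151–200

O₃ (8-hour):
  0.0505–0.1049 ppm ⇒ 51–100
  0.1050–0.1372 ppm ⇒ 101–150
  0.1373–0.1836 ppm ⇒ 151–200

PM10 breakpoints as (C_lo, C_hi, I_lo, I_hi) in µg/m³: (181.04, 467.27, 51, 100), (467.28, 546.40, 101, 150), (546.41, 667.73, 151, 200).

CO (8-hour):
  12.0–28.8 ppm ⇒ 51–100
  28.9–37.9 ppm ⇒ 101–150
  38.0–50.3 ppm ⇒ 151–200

191

PM2.5: 106.780 ∈ [101.289, 143.942] ↔ index [101, 150].
101 + (106.780−101.289)·(150−101)/(143.942−101.289) = 101 + 5.491·49/42.653 ≈ 107.31, so AQI = 107.
O₃: 0.1124 ∈ [0.1050, 0.1372] ↔ index [101, 150].
101 + (0.1124−0.1050)·(150−101)/(0.1372−0.1050) = 101 + 0.0074·49/0.0322 ≈ 112.26, so AQI = 112.
PM10: 645.87 lies in 546.41–667.73, so I_lo=151, I_hi=200, C_lo=546.41, C_hi=667.73.
(200−151)/(667.73−546.41) × (645.87−546.41) + 151 = 49/121.32 × 99.46 + 151 ≈ 191.17 → 191.
CO: 46.5 ∈ [38.0, 50.3] ↔ index [151, 200].
151 + (46.5−38.0)·(200−151)/(50.3−38.0) = 151 + 8.5·49/12.3 ≈ 184.86, so AQI = 185.
Sub-indices: PM2.5→107, O₃→112, PM10→191, CO→185. Overall AQI = max = 191; dominant pollutant is PM10.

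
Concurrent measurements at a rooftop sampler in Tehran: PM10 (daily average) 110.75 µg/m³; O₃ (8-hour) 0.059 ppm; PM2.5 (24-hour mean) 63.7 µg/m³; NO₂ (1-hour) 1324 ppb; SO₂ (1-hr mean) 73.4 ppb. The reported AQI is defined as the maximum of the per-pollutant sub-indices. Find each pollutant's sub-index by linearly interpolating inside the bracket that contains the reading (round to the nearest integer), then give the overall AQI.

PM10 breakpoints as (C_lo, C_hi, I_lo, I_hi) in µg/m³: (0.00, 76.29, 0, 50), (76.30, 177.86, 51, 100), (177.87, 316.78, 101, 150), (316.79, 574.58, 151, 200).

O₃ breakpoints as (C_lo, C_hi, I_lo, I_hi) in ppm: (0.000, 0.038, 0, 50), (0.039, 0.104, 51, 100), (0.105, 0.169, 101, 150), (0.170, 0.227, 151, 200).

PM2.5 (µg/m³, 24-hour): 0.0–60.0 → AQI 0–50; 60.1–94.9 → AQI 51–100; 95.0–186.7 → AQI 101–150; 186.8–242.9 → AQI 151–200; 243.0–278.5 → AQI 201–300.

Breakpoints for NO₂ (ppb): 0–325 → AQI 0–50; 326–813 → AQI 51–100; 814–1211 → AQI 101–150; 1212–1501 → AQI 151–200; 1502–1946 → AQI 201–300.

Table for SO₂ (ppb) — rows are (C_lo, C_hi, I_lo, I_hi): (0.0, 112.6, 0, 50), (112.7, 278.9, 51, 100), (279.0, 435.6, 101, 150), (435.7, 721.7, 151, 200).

170

PM10: row 76.30–177.86 (AQI 51–100). (100−51)·(110.75−76.30)/(177.86−76.30) + 51 = 49·34.45/101.56 + 51 ≈ 67.62 → 68.
O₃ 0.059: bracket 0.039–0.104 → index 51–100; slope 49/0.065, offset 0.020.
AQI = 51 + 49/0.065·0.020 ≈ 66.08 ⇒ 66.
PM2.5 63.7: bracket 60.1–94.9 → index 51–100; slope 49/34.8, offset 3.6.
AQI = 51 + 49/34.8·3.6 ≈ 56.07 ⇒ 56.
NO₂: row 1212–1501 (AQI 151–200). (200−151)·(1324−1212)/(1501−1212) + 151 = 49·112/289 + 151 ≈ 169.99 → 170.
SO₂: row 0.0–112.6 (AQI 0–50). (50−0)·(73.4−0.0)/(112.6−0.0) + 0 = 50·73.4/112.6 + 0 ≈ 32.59 → 33.
Sub-indices: PM10→68, O₃→66, PM2.5→56, NO₂→170, SO₂→33. Overall AQI = max = 170; dominant pollutant is NO₂.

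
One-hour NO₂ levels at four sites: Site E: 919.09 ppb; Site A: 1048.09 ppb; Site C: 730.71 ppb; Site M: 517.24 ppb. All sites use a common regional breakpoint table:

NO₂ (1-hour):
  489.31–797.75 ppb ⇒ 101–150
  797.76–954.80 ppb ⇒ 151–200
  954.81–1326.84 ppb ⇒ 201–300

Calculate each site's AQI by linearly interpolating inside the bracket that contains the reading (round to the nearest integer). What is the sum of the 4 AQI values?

659

Site E: 919.09 lies in 797.76–954.80, so I_lo=151, I_hi=200, C_lo=797.76, C_hi=954.80.
(200−151)/(954.80−797.76) × (919.09−797.76) + 151 = 49/157.04 × 121.33 + 151 ≈ 188.86 → 189.
Site A 1048.09: bracket 954.81–1326.84 → index 201–300; slope 99/372.03, offset 93.28.
AQI = 201 + 99/372.03·93.28 ≈ 225.82 ⇒ 226.
Site C: 730.71 ∈ [489.31, 797.75] ↔ index [101, 150].
101 + (730.71−489.31)·(150−101)/(797.75−489.31) = 101 + 241.40·49/308.44 ≈ 139.35, so AQI = 139.
Site M 517.24: bracket 489.31–797.75 → index 101–150; slope 49/308.44, offset 27.93.
AQI = 101 + 49/308.44·27.93 ≈ 105.44 ⇒ 105.
AQIs: Site E=189, Site A=226, Site C=139, Site M=105. Sum = 189 + 226 + 139 + 105 = 659.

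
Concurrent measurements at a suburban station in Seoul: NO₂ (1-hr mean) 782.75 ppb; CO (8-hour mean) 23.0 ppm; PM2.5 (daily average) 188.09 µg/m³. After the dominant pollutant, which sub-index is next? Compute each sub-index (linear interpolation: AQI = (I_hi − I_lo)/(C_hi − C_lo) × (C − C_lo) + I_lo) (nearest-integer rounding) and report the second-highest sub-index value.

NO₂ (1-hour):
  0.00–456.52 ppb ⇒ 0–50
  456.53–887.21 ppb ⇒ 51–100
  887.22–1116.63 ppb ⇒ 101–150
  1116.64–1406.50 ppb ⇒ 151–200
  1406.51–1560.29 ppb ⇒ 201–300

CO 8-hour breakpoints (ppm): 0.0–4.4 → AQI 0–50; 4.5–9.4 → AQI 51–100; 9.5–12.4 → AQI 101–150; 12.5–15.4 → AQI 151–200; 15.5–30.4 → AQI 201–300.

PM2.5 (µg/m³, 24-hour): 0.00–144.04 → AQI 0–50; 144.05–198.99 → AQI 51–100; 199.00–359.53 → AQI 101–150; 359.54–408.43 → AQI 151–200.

NO₂: row 456.53–887.21 (AQI 51–100). (100−51)·(782.75−456.53)/(887.21−456.53) + 51 = 49·326.22/430.68 + 51 ≈ 88.12 → 88.
CO: 23.0 ∈ [15.5, 30.4] ↔ index [201, 300].
201 + (23.0−15.5)·(300−201)/(30.4−15.5) = 201 + 7.5·99/14.9 ≈ 250.83, so AQI = 251.
PM2.5 188.09: bracket 144.05–198.99 → index 51–100; slope 49/54.94, offset 44.04.
AQI = 51 + 49/54.94·44.04 ≈ 90.28 ⇒ 90.
Sub-indices: NO₂→88, CO→251, PM2.5→90. Ranked high→low: 251, 90, 88. Second-highest sub-index = 90.

90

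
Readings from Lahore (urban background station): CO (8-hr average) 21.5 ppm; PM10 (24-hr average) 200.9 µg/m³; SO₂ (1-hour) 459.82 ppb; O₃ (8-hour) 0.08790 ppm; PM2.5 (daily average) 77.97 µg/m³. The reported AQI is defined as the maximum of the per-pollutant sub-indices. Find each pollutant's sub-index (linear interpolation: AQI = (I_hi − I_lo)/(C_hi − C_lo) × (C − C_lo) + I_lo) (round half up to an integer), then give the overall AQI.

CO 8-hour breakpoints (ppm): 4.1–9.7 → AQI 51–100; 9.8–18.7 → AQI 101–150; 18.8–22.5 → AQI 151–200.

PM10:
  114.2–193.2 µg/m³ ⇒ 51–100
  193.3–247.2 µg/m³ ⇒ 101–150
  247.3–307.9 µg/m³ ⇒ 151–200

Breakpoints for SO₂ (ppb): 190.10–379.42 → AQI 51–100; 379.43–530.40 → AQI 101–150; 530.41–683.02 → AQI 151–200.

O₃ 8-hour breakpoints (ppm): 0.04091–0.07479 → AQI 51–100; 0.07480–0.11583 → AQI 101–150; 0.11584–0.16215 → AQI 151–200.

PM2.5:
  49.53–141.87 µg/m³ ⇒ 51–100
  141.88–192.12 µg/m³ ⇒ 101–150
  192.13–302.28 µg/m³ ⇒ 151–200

187

CO: 21.5 ∈ [18.8, 22.5] ↔ index [151, 200].
151 + (21.5−18.8)·(200−151)/(22.5−18.8) = 151 + 2.7·49/3.7 ≈ 186.76, so AQI = 187.
PM10: 200.9 ∈ [193.3, 247.2] ↔ index [101, 150].
101 + (200.9−193.3)·(150−101)/(247.2−193.3) = 101 + 7.6·49/53.9 ≈ 107.91, so AQI = 108.
SO₂: row 379.43–530.40 (AQI 101–150). (150−101)·(459.82−379.43)/(530.40−379.43) + 101 = 49·80.39/150.97 + 101 ≈ 127.09 → 127.
O₃ 0.08790: bracket 0.07480–0.11583 → index 101–150; slope 49/0.04103, offset 0.01310.
AQI = 101 + 49/0.04103·0.01310 ≈ 116.64 ⇒ 117.
PM2.5 77.97: bracket 49.53–141.87 → index 51–100; slope 49/92.34, offset 28.44.
AQI = 51 + 49/92.34·28.44 ≈ 66.09 ⇒ 66.
Sub-indices: CO→187, PM10→108, SO₂→127, O₃→117, PM2.5→66. Overall AQI = max = 187; dominant pollutant is CO.
AQI 187: Unhealthy.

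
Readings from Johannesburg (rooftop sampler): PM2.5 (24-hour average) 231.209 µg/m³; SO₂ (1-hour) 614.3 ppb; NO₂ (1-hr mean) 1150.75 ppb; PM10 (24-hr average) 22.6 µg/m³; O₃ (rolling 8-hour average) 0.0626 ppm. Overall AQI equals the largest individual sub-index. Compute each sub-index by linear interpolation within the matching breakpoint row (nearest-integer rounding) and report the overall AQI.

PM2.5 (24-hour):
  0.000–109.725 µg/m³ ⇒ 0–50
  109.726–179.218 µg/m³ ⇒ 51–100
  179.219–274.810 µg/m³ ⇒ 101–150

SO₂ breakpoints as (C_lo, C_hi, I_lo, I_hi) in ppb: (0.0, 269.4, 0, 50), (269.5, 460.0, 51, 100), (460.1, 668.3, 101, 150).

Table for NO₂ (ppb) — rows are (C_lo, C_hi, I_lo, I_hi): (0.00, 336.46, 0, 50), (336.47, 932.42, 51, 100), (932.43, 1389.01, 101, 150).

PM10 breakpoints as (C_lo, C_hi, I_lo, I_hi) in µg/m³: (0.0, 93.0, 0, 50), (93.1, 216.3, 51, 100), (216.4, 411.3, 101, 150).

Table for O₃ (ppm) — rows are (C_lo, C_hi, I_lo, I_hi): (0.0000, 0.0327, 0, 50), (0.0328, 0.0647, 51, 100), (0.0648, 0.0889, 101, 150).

137

PM2.5: 231.209 lies in 179.219–274.810, so I_lo=101, I_hi=150, C_lo=179.219, C_hi=274.810.
(150−101)/(274.810−179.219) × (231.209−179.219) + 101 = 49/95.591 × 51.990 + 101 ≈ 127.65 → 128.
SO₂: 614.3 ∈ [460.1, 668.3] ↔ index [101, 150].
101 + (614.3−460.1)·(150−101)/(668.3−460.1) = 101 + 154.2·49/208.2 ≈ 137.29, so AQI = 137.
NO₂: row 932.43–1389.01 (AQI 101–150). (150−101)·(1150.75−932.43)/(1389.01−932.43) + 101 = 49·218.32/456.58 + 101 ≈ 124.43 → 124.
PM10: row 0.0–93.0 (AQI 0–50). (50−0)·(22.6−0.0)/(93.0−0.0) + 0 = 50·22.6/93.0 + 0 ≈ 12.15 → 12.
O₃: 0.0626 ∈ [0.0328, 0.0647] ↔ index [51, 100].
51 + (0.0626−0.0328)·(100−51)/(0.0647−0.0328) = 51 + 0.0298·49/0.0319 ≈ 96.77, so AQI = 97.
Sub-indices: PM2.5→128, SO₂→137, NO₂→124, PM10→12, O₃→97. Overall AQI = max = 137; dominant pollutant is SO₂.
AQI 137: Unhealthy for Sensitive Groups.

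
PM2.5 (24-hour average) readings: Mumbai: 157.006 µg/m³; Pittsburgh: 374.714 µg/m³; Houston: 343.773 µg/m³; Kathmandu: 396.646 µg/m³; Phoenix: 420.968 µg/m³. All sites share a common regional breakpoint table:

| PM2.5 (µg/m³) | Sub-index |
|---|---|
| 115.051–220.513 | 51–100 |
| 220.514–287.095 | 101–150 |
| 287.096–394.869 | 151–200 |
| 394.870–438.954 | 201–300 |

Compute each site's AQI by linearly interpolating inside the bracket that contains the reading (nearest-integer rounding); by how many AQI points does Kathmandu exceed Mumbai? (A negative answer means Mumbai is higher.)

Mumbai: 157.006 lies in 115.051–220.513, so I_lo=51, I_hi=100, C_lo=115.051, C_hi=220.513.
(100−51)/(220.513−115.051) × (157.006−115.051) + 51 = 49/105.462 × 41.955 + 51 ≈ 70.49 → 70.
Pittsburgh: 374.714 ∈ [287.096, 394.869] ↔ index [151, 200].
151 + (374.714−287.096)·(200−151)/(394.869−287.096) = 151 + 87.618·49/107.773 ≈ 190.84, so AQI = 191.
Houston 343.773: bracket 287.096–394.869 → index 151–200; slope 49/107.773, offset 56.677.
AQI = 151 + 49/107.773·56.677 ≈ 176.77 ⇒ 177.
Kathmandu: 396.646 lies in 394.870–438.954, so I_lo=201, I_hi=300, C_lo=394.870, C_hi=438.954.
(300−201)/(438.954−394.870) × (396.646−394.870) + 201 = 99/44.084 × 1.776 + 201 ≈ 204.99 → 205.
Phoenix: row 394.870–438.954 (AQI 201–300). (300−201)·(420.968−394.870)/(438.954−394.870) + 201 = 99·26.098/44.084 + 201 ≈ 259.61 → 260.
AQIs: Mumbai=70, Pittsburgh=191, Houston=177, Kathmandu=205, Phoenix=260. Kathmandu (205) − Mumbai (70) = 135.

135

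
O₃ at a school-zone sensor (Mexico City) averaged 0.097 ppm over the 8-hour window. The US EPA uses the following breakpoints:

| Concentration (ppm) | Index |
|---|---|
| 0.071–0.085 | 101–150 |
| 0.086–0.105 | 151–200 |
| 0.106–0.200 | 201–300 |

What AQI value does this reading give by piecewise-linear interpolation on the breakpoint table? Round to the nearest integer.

179

O₃: 0.097 lies in 0.086–0.105, so I_lo=151, I_hi=200, C_lo=0.086, C_hi=0.105.
(200−151)/(0.105−0.086) × (0.097−0.086) + 151 = 49/0.019 × 0.011 + 151 ≈ 179.37 → 179.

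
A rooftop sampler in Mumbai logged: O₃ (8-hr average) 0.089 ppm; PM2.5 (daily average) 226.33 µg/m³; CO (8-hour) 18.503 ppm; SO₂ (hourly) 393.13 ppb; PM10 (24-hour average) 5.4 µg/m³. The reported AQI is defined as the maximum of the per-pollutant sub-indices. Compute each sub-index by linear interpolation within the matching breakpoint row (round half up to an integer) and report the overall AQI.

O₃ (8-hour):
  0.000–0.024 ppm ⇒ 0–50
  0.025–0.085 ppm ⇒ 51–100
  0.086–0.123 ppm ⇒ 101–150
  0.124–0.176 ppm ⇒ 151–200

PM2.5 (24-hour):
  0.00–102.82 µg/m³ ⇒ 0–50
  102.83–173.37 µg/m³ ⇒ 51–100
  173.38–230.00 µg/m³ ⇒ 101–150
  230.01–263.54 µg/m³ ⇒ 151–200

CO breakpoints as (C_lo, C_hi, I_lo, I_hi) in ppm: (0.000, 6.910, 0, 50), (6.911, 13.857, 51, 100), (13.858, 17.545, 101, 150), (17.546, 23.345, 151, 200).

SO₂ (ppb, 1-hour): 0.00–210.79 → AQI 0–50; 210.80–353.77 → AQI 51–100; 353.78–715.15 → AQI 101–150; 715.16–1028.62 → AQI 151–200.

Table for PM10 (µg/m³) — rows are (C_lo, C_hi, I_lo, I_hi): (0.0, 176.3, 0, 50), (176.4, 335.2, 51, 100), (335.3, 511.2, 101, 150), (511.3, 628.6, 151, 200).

O₃: 0.089 ∈ [0.086, 0.123] ↔ index [101, 150].
101 + (0.089−0.086)·(150−101)/(0.123−0.086) = 101 + 0.003·49/0.037 ≈ 104.97, so AQI = 105.
PM2.5 226.33: bracket 173.38–230.00 → index 101–150; slope 49/56.62, offset 52.95.
AQI = 101 + 49/56.62·52.95 ≈ 146.82 ⇒ 147.
CO: 18.503 ∈ [17.546, 23.345] ↔ index [151, 200].
151 + (18.503−17.546)·(200−151)/(23.345−17.546) = 151 + 0.957·49/5.799 ≈ 159.09, so AQI = 159.
SO₂ 393.13: bracket 353.78–715.15 → index 101–150; slope 49/361.37, offset 39.35.
AQI = 101 + 49/361.37·39.35 ≈ 106.34 ⇒ 106.
PM10: 5.4 lies in 0.0–176.3, so I_lo=0, I_hi=50, C_lo=0.0, C_hi=176.3.
(50−0)/(176.3−0.0) × (5.4−0.0) + 0 = 50/176.3 × 5.4 + 0 ≈ 1.53 → 2.
Sub-indices: O₃→105, PM2.5→147, CO→159, SO₂→106, PM10→2. Overall AQI = max = 159; dominant pollutant is CO.
AQI 159: Unhealthy.

159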